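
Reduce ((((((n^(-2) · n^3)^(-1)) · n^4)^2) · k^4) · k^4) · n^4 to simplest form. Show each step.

((((((n^(-2) · n^3)^(-1)) · n^4)^2) · k^4) · k^4) · n^4
= ((((((n^(-2) · n^3)^(-1))^2) · ((n^4)^2)) · k^4) · k^4) · n^4    [power of a product]
= (((((n^(-2) · n^3)^(-2)) · ((n^4)^2)) · k^4) · k^4) · n^4    [power of a power]
= ((((((n^(-2))^(-2)) · ((n^3)^(-2))) · ((n^4)^2)) · k^4) · k^4) · n^4    [power of a product]
= ((((n^4 · ((n^3)^(-2))) · ((n^4)^2)) · k^4) · k^4) · n^4    [power of a power]
= ((((n^4 · n^(-6)) · ((n^4)^2)) · k^4) · k^4) · n^4    [power of a power]
= (((n^(-2) · ((n^4)^2)) · k^4) · k^4) · n^4    [product of powers]
= (((n^(-2) · n^8) · k^4) · k^4) · n^4    [power of a power]
= ((n^6 · k^4) · k^4) · n^4    [product of powers]
= k^8n^10    [product of powers]

k^8n^10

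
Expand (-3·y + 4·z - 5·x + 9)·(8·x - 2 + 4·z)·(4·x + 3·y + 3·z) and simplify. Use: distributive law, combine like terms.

(-3·y + 4·z - 5·x + 9)·(8·x - 2 + 4·z)·(4·x + 3·y + 3·z)
= (-24·x·y + 6·y - 12·y·z + 32·x·z - 8·z + 16·z^2 - 40·x^2 + 10·x - 20·x·z + 72·x - 18 + 36·z)·(4·x + 3·y + 3·z)    [distributive law]
= (-24·x·y + 6·y - 12·y·z + 12·x·z + 28·z + 16·z^2 - 40·x^2 + 82·x - 18)·(4·x + 3·y + 3·z)    [combine like terms]
= -96·x^2·y - 72·x·y^2 - 72·x·y·z + 24·x·y + 18·y^2 + 18·y·z - 48·x·y·z - 36·y^2·z - 36·y·z^2 + 48·x^2·z + 36·x·y·z + 36·x·z^2 + 112·x·z + 84·y·z + 84·z^2 + 64·x·z^2 + 48·y·z^2 + 48·z^3 - 160·x^3 - 120·x^2·y - 120·x^2·z + 328·x^2 + 246·x·y + 246·x·z - 72·x - 54·y - 54·z    [distributive law]
= -216·x^2·y - 72·x·y^2 - 84·x·y·z + 270·x·y + 18·y^2 + 102·y·z - 36·y^2·z + 12·y·z^2 - 72·x^2·z + 100·x·z^2 + 358·x·z + 84·z^2 + 48·z^3 - 160·x^3 + 328·x^2 - 72·x - 54·y - 54·z    [combine like terms]

-216·x^2·y - 72·x·y^2 - 84·x·y·z + 270·x·y + 18·y^2 + 102·y·z - 36·y^2·z + 12·y·z^2 - 72·x^2·z + 100·x·z^2 + 358·x·z + 84·z^2 + 48·z^3 - 160·x^3 + 328·x^2 - 72·x - 54·y - 54·z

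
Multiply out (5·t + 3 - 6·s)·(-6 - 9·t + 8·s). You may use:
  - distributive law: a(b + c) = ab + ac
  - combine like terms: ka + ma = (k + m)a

-57·t - 45·t² + 94·s·t - 18 + 60·s - 48·s²

(5·t + 3 - 6·s)·(-6 - 9·t + 8·s)
= -30·t - 45·t² + 40·s·t - 18 - 27·t + 24·s + 36·s + 54·s·t - 48·s²    [distributive law]
= -57·t - 45·t² + 94·s·t - 18 + 60·s - 48·s²    [combine like terms]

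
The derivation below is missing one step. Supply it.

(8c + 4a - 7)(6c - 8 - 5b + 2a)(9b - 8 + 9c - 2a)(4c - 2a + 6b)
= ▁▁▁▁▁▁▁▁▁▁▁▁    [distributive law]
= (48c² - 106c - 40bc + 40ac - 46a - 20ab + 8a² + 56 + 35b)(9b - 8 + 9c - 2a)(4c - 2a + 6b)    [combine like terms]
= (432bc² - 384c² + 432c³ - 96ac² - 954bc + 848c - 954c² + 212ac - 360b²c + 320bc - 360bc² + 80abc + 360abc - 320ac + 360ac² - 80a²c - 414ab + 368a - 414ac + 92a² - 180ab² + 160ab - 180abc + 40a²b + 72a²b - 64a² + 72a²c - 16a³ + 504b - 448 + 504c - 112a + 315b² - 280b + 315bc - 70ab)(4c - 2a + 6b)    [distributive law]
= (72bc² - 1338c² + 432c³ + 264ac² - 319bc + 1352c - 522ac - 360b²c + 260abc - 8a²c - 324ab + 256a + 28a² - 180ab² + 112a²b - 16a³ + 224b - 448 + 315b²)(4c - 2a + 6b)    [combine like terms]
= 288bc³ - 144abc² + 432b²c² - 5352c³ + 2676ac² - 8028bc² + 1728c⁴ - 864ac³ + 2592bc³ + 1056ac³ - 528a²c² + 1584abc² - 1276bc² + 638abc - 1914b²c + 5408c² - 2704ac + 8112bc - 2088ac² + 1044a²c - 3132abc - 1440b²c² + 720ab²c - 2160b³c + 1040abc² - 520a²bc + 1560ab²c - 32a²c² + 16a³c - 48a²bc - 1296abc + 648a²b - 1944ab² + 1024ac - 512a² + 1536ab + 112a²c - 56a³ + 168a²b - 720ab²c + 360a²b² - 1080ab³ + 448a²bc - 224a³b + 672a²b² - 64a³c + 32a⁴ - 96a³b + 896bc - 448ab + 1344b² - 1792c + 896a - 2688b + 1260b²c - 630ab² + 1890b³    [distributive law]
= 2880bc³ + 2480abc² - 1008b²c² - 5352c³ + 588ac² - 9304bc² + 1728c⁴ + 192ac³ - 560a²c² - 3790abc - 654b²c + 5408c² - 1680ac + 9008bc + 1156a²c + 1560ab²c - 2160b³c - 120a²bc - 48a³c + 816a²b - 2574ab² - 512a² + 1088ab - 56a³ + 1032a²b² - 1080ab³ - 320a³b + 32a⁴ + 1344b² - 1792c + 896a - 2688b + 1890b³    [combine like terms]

Applying distributive law to the line above:

(48c² - 64c - 40bc + 16ac + 24ac - 32a - 20ab + 8a² - 42c + 56 + 35b - 14a)(9b - 8 + 9c - 2a)(4c - 2a + 6b)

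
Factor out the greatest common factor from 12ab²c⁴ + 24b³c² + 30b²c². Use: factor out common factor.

12ab²c⁴ + 24b³c² + 30b²c²
= 6(2ab²c⁴ + 4b³c² + 5b²c²)    [factor out 6]
= 6b²c²(2ac² + 4b + 5)    [factor out b²c²]

6b²c²(2ac² + 4b + 5)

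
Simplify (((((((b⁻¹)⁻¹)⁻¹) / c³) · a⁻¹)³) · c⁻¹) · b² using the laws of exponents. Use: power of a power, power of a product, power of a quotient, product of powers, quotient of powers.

a⁻³·b⁻¹·c⁻¹⁰

(((((((b⁻¹)⁻¹)⁻¹) / c³) · a⁻¹)³) · c⁻¹) · b²
= (((((((b⁻¹)⁻¹)⁻¹) / c³)³) · ((a⁻¹)³)) · c⁻¹) · b²    [power of a product]
= (((((((b⁻¹)⁻¹)⁻¹)³) / ((c³)³)) · ((a⁻¹)³)) · c⁻¹) · b²    [power of a quotient]
= ((((((b⁻¹)⁻¹)⁻³) / ((c³)³)) · ((a⁻¹)³)) · c⁻¹) · b²    [power of a power]
= (((((b⁻¹)³) / ((c³)³)) · ((a⁻¹)³)) · c⁻¹) · b²    [power of a power]
= (((b⁻³ / ((c³)³)) · ((a⁻¹)³)) · c⁻¹) · b²    [power of a power]
= (((b⁻³ / c⁹) · ((a⁻¹)³)) · c⁻¹) · b²    [power of a power]
= (((b⁻³ / c⁹) · a⁻³) · c⁻¹) · b²    [power of a power]
= a⁻³·b⁻¹·c⁻¹⁰    [quotient of powers; product of powers]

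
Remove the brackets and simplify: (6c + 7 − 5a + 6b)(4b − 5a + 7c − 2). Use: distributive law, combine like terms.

(6c + 7 − 5a + 6b)(4b − 5a + 7c − 2)
= 24bc − 30ac + 42c^2 − 12c + 28b − 35a + 49c − 14 − 20ab + 25a^2 − 35ac + 10a + 24b^2 − 30ab + 42bc − 12b    [distributive law]
= 66bc − 65ac + 42c^2 + 37c + 16b − 25a − 14 − 50ab + 25a^2 + 24b^2    [combine like terms]

66bc − 65ac + 42c^2 + 37c + 16b − 25a − 14 − 50ab + 25a^2 + 24b^2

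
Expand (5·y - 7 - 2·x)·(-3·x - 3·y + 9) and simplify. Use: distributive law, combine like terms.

-9·x·y - 15·y^2 + 66·y + 3·x - 63 + 6·x^2

(5·y - 7 - 2·x)·(-3·x - 3·y + 9)
= -15·x·y - 15·y^2 + 45·y + 21·x + 21·y - 63 + 6·x^2 + 6·x·y - 18·x    [distributive law]
= -9·x·y - 15·y^2 + 66·y + 3·x - 63 + 6·x^2    [combine like terms]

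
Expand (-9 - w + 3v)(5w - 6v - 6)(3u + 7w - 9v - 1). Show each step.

(-9 - w + 3v)(5w - 6v - 6)(3u + 7w - 9v - 1)
= (-45w + 54v + 54 - 5w² + 6vw + 6w + 15vw - 18v² - 18v)(3u + 7w - 9v - 1)    [distributive law]
= (-39w + 36v + 54 - 5w² + 21vw - 18v²)(3u + 7w - 9v - 1)    [combine like terms]
= -117uw - 273w² + 351vw + 39w + 108uv + 252vw - 324v² - 36v + 162u + 378w - 486v - 54 - 15uw² - 35w³ + 45vw² + 5w² + 63uvw + 147vw² - 189v²w - 21vw - 54uv² - 126v²w + 162v³ + 18v²    [distributive law]
= -117uw - 268w² + 582vw + 417w + 108uv - 306v² - 522v + 162u - 54 - 15uw² - 35w³ + 192vw² + 63uvw - 315v²w - 54uv² + 162v³    [combine like terms]

-117uw - 268w² + 582vw + 417w + 108uv - 306v² - 522v + 162u - 54 - 15uw² - 35w³ + 192vw² + 63uvw - 315v²w - 54uv² + 162v³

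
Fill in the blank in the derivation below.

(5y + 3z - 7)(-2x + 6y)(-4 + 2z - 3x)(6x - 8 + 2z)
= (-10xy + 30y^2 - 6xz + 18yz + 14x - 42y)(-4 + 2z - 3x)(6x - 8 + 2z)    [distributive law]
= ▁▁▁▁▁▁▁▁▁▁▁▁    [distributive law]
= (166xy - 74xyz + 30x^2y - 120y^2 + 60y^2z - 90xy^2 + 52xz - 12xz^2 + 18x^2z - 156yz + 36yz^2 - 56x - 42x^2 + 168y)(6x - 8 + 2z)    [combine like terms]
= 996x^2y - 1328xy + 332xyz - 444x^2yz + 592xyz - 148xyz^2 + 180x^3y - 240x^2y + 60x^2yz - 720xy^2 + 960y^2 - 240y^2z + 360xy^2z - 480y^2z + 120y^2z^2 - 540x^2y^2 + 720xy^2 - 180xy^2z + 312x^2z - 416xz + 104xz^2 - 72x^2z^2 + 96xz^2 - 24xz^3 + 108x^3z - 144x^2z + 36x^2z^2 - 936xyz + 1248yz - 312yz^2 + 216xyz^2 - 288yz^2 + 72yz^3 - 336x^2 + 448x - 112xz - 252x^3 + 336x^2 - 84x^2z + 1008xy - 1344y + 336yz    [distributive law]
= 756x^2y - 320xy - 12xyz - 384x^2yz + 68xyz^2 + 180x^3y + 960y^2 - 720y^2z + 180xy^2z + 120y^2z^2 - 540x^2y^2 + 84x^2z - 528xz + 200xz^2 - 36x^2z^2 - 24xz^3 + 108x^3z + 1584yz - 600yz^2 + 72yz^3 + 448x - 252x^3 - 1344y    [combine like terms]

After distributive law, the bracketed line is:

(40xy - 20xyz + 30x^2y - 120y^2 + 60y^2z - 90xy^2 + 24xz - 12xz^2 + 18x^2z - 72yz + 36yz^2 - 54xyz - 56x + 28xz - 42x^2 + 168y - 84yz + 126xy)(6x - 8 + 2z)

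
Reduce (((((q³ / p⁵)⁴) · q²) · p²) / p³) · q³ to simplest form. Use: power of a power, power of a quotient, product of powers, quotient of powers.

(((((q³ / p⁵)⁴) · q²) · p²) / p³) · q³
= ((((((q³)⁴) / ((p⁵)⁴)) · q²) · p²) / p³) · q³    [power of a quotient]
= ((((q¹² / ((p⁵)⁴)) · q²) · p²) / p³) · q³    [power of a power]
= ((((q¹² / p²⁰) · q²) · p²) / p³) · q³    [power of a power]
= p⁻²¹q¹⁷    [quotient of powers; product of powers]

p⁻²¹q¹⁷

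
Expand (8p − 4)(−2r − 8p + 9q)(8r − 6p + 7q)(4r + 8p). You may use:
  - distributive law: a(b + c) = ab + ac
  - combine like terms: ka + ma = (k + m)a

−512pr³ − 2688p²r² − 1792p³r + 1856pqr² + 192p²qr + 3072p⁴ − 7040p³q + 2016pq²r + 4032p²q² + 256r³ + 1344pr² + 896p²r − 928qr² − 96pqr − 1536p³ + 3520p²q − 1008q²r − 2016pq²

(8p − 4)(−2r − 8p + 9q)(8r − 6p + 7q)(4r + 8p)
= (−16pr − 64p² + 72pq + 8r + 32p − 36q)(8r − 6p + 7q)(4r + 8p)    [distributive law]
= (−128pr² + 96p²r − 112pqr − 512p²r + 384p³ − 448p²q + 576pqr − 432p²q + 504pq² + 64r² − 48pr + 56qr + 256pr − 192p² + 224pq − 288qr + 216pq − 252q²)(4r + 8p)    [distributive law]
= (−128pr² − 416p²r + 464pqr + 384p³ − 880p²q + 504pq² + 64r² + 208pr − 232qr − 192p² + 440pq − 252q²)(4r + 8p)    [combine like terms]
= −512pr³ − 1024p²r² − 1664p²r² − 3328p³r + 1856pqr² + 3712p²qr + 1536p³r + 3072p⁴ − 3520p²qr − 7040p³q + 2016pq²r + 4032p²q² + 256r³ + 512pr² + 832pr² + 1664p²r − 928qr² − 1856pqr − 768p²r − 1536p³ + 1760pqr + 3520p²q − 1008q²r − 2016pq²    [distributive law]
= −512pr³ − 2688p²r² − 1792p³r + 1856pqr² + 192p²qr + 3072p⁴ − 7040p³q + 2016pq²r + 4032p²q² + 256r³ + 1344pr² + 896p²r − 928qr² − 96pqr − 1536p³ + 3520p²q − 1008q²r − 2016pq²    [combine like terms]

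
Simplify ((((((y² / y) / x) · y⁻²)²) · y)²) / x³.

x⁻⁷y⁻²

((((((y² / y) / x) · y⁻²)²) · y)²) / x³
= ((((((y² / y) / x) · y⁻²)²)²) · (y²)) / x³    [power of a product]
= (((((y² / y) / x) · y⁻²)⁴) · (y²)) / x³    [power of a power]
= (((((y² / y) / x)⁴) · ((y⁻²)⁴)) · (y²)) / x³    [power of a product]
= (((((y² / y)⁴) / (x⁴)) · ((y⁻²)⁴)) · (y²)) / x³    [power of a quotient]
= ((((((y²)⁴) / (y⁴)) / (x⁴)) · ((y⁻²)⁴)) · (y²)) / x³    [power of a quotient]
= ((((y⁸ / (y⁴)) / (x⁴)) · ((y⁻²)⁴)) · (y²)) / x³    [power of a power]
= (((y⁴ / (x⁴)) · ((y⁻²)⁴)) · (y²)) / x³    [quotient of powers]
= (((y⁴ / x⁴) · y⁻⁸) · (y²)) / x³    [power of a power]
= x⁻⁷y⁻²    [quotient of powers; product of powers]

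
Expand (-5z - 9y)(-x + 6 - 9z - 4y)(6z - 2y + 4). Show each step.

30xz^2 + 44xyz + 20xz + 140yz - 120z + 270z^3 + 516yz^2 + 14y^2z - 18xy^2 + 36xy + 252y^2 - 216y - 72y^3

(-5z - 9y)(-x + 6 - 9z - 4y)(6z - 2y + 4)
= (5xz - 30z + 45z^2 + 20yz + 9xy - 54y + 81yz + 36y^2)(6z - 2y + 4)    [distributive law]
= (5xz - 30z + 45z^2 + 101yz + 9xy - 54y + 36y^2)(6z - 2y + 4)    [combine like terms]
= 30xz^2 - 10xyz + 20xz - 180z^2 + 60yz - 120z + 270z^3 - 90yz^2 + 180z^2 + 606yz^2 - 202y^2z + 404yz + 54xyz - 18xy^2 + 36xy - 324yz + 108y^2 - 216y + 216y^2z - 72y^3 + 144y^2    [distributive law]
= 30xz^2 + 44xyz + 20xz + 140yz - 120z + 270z^3 + 516yz^2 + 14y^2z - 18xy^2 + 36xy + 252y^2 - 216y - 72y^3    [combine like terms]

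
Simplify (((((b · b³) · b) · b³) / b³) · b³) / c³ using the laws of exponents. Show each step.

(((((b · b³) · b) · b³) / b³) · b³) / c³
= ((((b⁴ · b) · b³) / b³) · b³) / c³    [product of powers]
= (((b⁵ · b³) / b³) · b³) / c³    [product of powers]
= ((b⁸ / b³) · b³) / c³    [product of powers]
= (b⁵ · b³) / c³    [quotient of powers]
= b⁸ / c³    [product of powers]
= b⁸·c⁻³    [quotient of powers]

b⁸·c⁻³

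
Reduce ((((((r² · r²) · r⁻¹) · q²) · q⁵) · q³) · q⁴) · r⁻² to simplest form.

((((((r² · r²) · r⁻¹) · q²) · q⁵) · q³) · q⁴) · r⁻²
= (((((r⁴ · r⁻¹) · q²) · q⁵) · q³) · q⁴) · r⁻²    [product of powers]
= ((((r³ · q²) · q⁵) · q³) · q⁴) · r⁻²    [product of powers]
= q¹⁴·r    [product of powers]

q¹⁴·r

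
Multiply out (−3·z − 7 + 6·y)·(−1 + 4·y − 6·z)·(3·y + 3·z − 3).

(−3·z − 7 + 6·y)·(−1 + 4·y − 6·z)·(3·y + 3·z − 3)
= (3·z − 12·y·z + 18·z^2 + 7 − 28·y + 42·z − 6·y + 24·y^2 − 36·y·z)·(3·y + 3·z − 3)    [distributive law]
= (45·z − 48·y·z + 18·z^2 + 7 − 34·y + 24·y^2)·(3·y + 3·z − 3)    [combine like terms]
= 135·y·z + 135·z^2 − 135·z − 144·y^2·z − 144·y·z^2 + 144·y·z + 54·y·z^2 + 54·z^3 − 54·z^2 + 21·y + 21·z − 21 − 102·y^2 − 102·y·z + 102·y + 72·y^3 + 72·y^2·z − 72·y^2    [distributive law]
= 177·y·z + 81·z^2 − 114·z − 72·y^2·z − 90·y·z^2 + 54·z^3 + 123·y − 21 − 174·y^2 + 72·y^3    [combine like terms]

177·y·z + 81·z^2 − 114·z − 72·y^2·z − 90·y·z^2 + 54·z^3 + 123·y − 21 − 174·y^2 + 72·y^3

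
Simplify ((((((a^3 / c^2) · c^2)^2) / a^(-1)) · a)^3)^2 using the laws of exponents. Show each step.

a^48

((((((a^3 / c^2) · c^2)^2) / a^(-1)) · a)^3)^2
= (((((a^3 / c^2) · c^2)^2) / a^(-1)) · a)^6    [power of a power]
= (((((a^3 / c^2) · c^2)^2) / a^(-1))^6) · (a^6)    [power of a product]
= (((((a^3 / c^2) · c^2)^2)^6) / ((a^(-1))^6)) · (a^6)    [power of a quotient]
= ((((a^3 / c^2) · c^2)^12) / ((a^(-1))^6)) · (a^6)    [power of a power]
= ((((a^3 / c^2)^12) · ((c^2)^12)) / ((a^(-1))^6)) · (a^6)    [power of a product]
= (((((a^3)^12) / ((c^2)^12)) · ((c^2)^12)) / ((a^(-1))^6)) · (a^6)    [power of a quotient]
= (((a^36 / ((c^2)^12)) · ((c^2)^12)) / ((a^(-1))^6)) · (a^6)    [power of a power]
= (((a^36 / c^24) · ((c^2)^12)) / ((a^(-1))^6)) · (a^6)    [power of a power]
= (((a^36 / c^24) · c^24) / ((a^(-1))^6)) · (a^6)    [power of a power]
= (((a^36 / c^24) · c^24) / a^(-6)) · (a^6)    [power of a power]
= a^48    [quotient of powers; product of powers]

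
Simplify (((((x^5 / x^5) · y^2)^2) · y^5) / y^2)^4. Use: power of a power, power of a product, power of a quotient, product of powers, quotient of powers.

y^28

(((((x^5 / x^5) · y^2)^2) · y^5) / y^2)^4
= (((((x^5 / x^5) · y^2)^2) · y^5)^4) / ((y^2)^4)    [power of a quotient]
= (((((x^5 / x^5) · y^2)^2)^4) · ((y^5)^4)) / ((y^2)^4)    [power of a product]
= ((((x^5 / x^5) · y^2)^8) · ((y^5)^4)) / ((y^2)^4)    [power of a power]
= ((((x^5 / x^5)^8) · ((y^2)^8)) · ((y^5)^4)) / ((y^2)^4)    [power of a product]
= (((((x^5)^8) / ((x^5)^8)) · ((y^2)^8)) · ((y^5)^4)) / ((y^2)^4)    [power of a quotient]
= (((x^40 / ((x^5)^8)) · ((y^2)^8)) · ((y^5)^4)) / ((y^2)^4)    [power of a power]
= (((x^40 / x^40) · ((y^2)^8)) · ((y^5)^4)) / ((y^2)^4)    [power of a power]
= ((x^0 · ((y^2)^8)) · ((y^5)^4)) / ((y^2)^4)    [quotient of powers]
= ((x^0 · y^16) · ((y^5)^4)) / ((y^2)^4)    [power of a power]
= ((x^0 · y^16) · y^20) / ((y^2)^4)    [power of a power]
= ((x^0 · y^16) · y^20) / y^8    [power of a power]
= y^28    [quotient of powers; product of powers]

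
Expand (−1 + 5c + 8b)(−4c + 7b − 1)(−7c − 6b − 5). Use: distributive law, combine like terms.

107c^2 + 96bc − 2c − 190b^2 + 69b − 5 + 140c^3 + 99bc^2 − 410b^2c − 336b^3

(−1 + 5c + 8b)(−4c + 7b − 1)(−7c − 6b − 5)
= (4c − 7b + 1 − 20c^2 + 35bc − 5c − 32bc + 56b^2 − 8b)(−7c − 6b − 5)    [distributive law]
= (−c − 15b + 1 − 20c^2 + 3bc + 56b^2)(−7c − 6b − 5)    [combine like terms]
= 7c^2 + 6bc + 5c + 105bc + 90b^2 + 75b − 7c − 6b − 5 + 140c^3 + 120bc^2 + 100c^2 − 21bc^2 − 18b^2c − 15bc − 392b^2c − 336b^3 − 280b^2    [distributive law]
= 107c^2 + 96bc − 2c − 190b^2 + 69b − 5 + 140c^3 + 99bc^2 − 410b^2c − 336b^3    [combine like terms]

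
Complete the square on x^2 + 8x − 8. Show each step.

(x + 4)^2 − 24

x^2 + 8x − 8
= x^2 + 8x + 16 − 16 − 8    [add and subtract 16]
= (x + 4)^2 − 16 − 8    [perfect-square identity]
= (x + 4)^2 − 24    [combine constants]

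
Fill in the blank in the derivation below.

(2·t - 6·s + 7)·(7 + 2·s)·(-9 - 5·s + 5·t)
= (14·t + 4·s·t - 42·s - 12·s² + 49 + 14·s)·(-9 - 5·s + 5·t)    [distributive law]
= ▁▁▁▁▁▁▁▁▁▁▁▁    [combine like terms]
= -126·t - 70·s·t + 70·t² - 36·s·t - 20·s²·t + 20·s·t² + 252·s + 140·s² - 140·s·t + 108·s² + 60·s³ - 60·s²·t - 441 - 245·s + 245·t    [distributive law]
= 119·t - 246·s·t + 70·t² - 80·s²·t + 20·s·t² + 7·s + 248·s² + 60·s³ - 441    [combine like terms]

By combine like terms:

(14·t + 4·s·t - 28·s - 12·s² + 49)·(-9 - 5·s + 5·t)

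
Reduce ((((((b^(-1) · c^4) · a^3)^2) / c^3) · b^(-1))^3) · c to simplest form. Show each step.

((((((b^(-1) · c^4) · a^3)^2) / c^3) · b^(-1))^3) · c
= ((((((b^(-1) · c^4) · a^3)^2) / c^3)^3) · ((b^(-1))^3)) · c    [power of a product]
= ((((((b^(-1) · c^4) · a^3)^2)^3) / ((c^3)^3)) · ((b^(-1))^3)) · c    [power of a quotient]
= (((((b^(-1) · c^4) · a^3)^6) / ((c^3)^3)) · ((b^(-1))^3)) · c    [power of a power]
= (((((b^(-1) · c^4)^6) · ((a^3)^6)) / ((c^3)^3)) · ((b^(-1))^3)) · c    [power of a product]
= ((((((b^(-1))^6) · ((c^4)^6)) · ((a^3)^6)) / ((c^3)^3)) · ((b^(-1))^3)) · c    [power of a product]
= ((((b^(-6) · ((c^4)^6)) · ((a^3)^6)) / ((c^3)^3)) · ((b^(-1))^3)) · c    [power of a power]
= ((((b^(-6) · c^24) · ((a^3)^6)) / ((c^3)^3)) · ((b^(-1))^3)) · c    [power of a power]
= ((((b^(-6) · c^24) · a^18) / ((c^3)^3)) · ((b^(-1))^3)) · c    [power of a power]
= ((((b^(-6) · c^24) · a^18) / c^9) · ((b^(-1))^3)) · c    [power of a power]
= ((((b^(-6) · c^24) · a^18) / c^9) · b^(-3)) · c    [power of a power]
= a^18b^(-9)c^16    [quotient of powers; product of powers]

a^18b^(-9)c^16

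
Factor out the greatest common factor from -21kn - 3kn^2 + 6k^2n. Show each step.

-21kn - 3kn^2 + 6k^2n
= 3(-7kn - kn^2 + 2k^2n)    [factor out 3]
= 3kn(-7 - n + 2k)    [factor out kn]

3kn(-7 - n + 2k)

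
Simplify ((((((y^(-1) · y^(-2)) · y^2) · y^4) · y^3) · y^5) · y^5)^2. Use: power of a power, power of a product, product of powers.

((((((y^(-1) · y^(-2)) · y^2) · y^4) · y^3) · y^5) · y^5)^2
= ((((((y^(-1) · y^(-2)) · y^2) · y^4) · y^3) · y^5)^2) · ((y^5)^2)    [power of a product]
= ((((((y^(-1) · y^(-2)) · y^2) · y^4) · y^3)^2) · ((y^5)^2)) · ((y^5)^2)    [power of a product]
= ((((((y^(-1) · y^(-2)) · y^2) · y^4)^2) · ((y^3)^2)) · ((y^5)^2)) · ((y^5)^2)    [power of a product]
= ((((((y^(-1) · y^(-2)) · y^2)^2) · ((y^4)^2)) · ((y^3)^2)) · ((y^5)^2)) · ((y^5)^2)    [power of a product]
= ((((((y^(-1) · y^(-2))^2) · ((y^2)^2)) · ((y^4)^2)) · ((y^3)^2)) · ((y^5)^2)) · ((y^5)^2)    [power of a product]
= (((((((y^(-1))^2) · ((y^(-2))^2)) · ((y^2)^2)) · ((y^4)^2)) · ((y^3)^2)) · ((y^5)^2)) · ((y^5)^2)    [power of a product]
= (((((y^(-2) · ((y^(-2))^2)) · ((y^2)^2)) · ((y^4)^2)) · ((y^3)^2)) · ((y^5)^2)) · ((y^5)^2)    [power of a power]
= (((((y^(-2) · y^(-4)) · ((y^2)^2)) · ((y^4)^2)) · ((y^3)^2)) · ((y^5)^2)) · ((y^5)^2)    [power of a power]
= ((((y^(-6) · ((y^2)^2)) · ((y^4)^2)) · ((y^3)^2)) · ((y^5)^2)) · ((y^5)^2)    [product of powers]
= ((((y^(-6) · y^4) · ((y^4)^2)) · ((y^3)^2)) · ((y^5)^2)) · ((y^5)^2)    [power of a power]
= (((y^(-2) · ((y^4)^2)) · ((y^3)^2)) · ((y^5)^2)) · ((y^5)^2)    [product of powers]
= (((y^(-2) · y^8) · ((y^3)^2)) · ((y^5)^2)) · ((y^5)^2)    [power of a power]
= ((y^6 · ((y^3)^2)) · ((y^5)^2)) · ((y^5)^2)    [product of powers]
= ((y^6 · y^6) · ((y^5)^2)) · ((y^5)^2)    [power of a power]
= (y^12 · ((y^5)^2)) · ((y^5)^2)    [product of powers]
= (y^12 · y^10) · ((y^5)^2)    [power of a power]
= y^22 · ((y^5)^2)    [product of powers]
= y^22 · y^10    [power of a power]
= y^32    [product of powers]

y^32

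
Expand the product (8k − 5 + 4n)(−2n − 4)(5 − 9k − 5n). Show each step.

134kn + 144k^2n + 152kn^2 − 340k + 288k^2 − 130n − 10n^2 + 100 + 40n^3

(8k − 5 + 4n)(−2n − 4)(5 − 9k − 5n)
= (−16kn − 32k + 10n + 20 − 8n^2 − 16n)(5 − 9k − 5n)    [distributive law]
= (−16kn − 32k − 6n + 20 − 8n^2)(5 − 9k − 5n)    [combine like terms]
= −80kn + 144k^2n + 80kn^2 − 160k + 288k^2 + 160kn − 30n + 54kn + 30n^2 + 100 − 180k − 100n − 40n^2 + 72kn^2 + 40n^3    [distributive law]
= 134kn + 144k^2n + 152kn^2 − 340k + 288k^2 − 130n − 10n^2 + 100 + 40n^3    [combine like terms]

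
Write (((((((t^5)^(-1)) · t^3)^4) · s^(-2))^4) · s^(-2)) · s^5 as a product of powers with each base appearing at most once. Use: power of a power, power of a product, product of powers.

s^(-5)t^(-32)

(((((((t^5)^(-1)) · t^3)^4) · s^(-2))^4) · s^(-2)) · s^5
= (((((((t^5)^(-1)) · t^3)^4)^4) · ((s^(-2))^4)) · s^(-2)) · s^5    [power of a product]
= ((((((t^5)^(-1)) · t^3)^16) · ((s^(-2))^4)) · s^(-2)) · s^5    [power of a power]
= ((((((t^5)^(-1))^16) · ((t^3)^16)) · ((s^(-2))^4)) · s^(-2)) · s^5    [power of a product]
= (((((t^5)^(-16)) · ((t^3)^16)) · ((s^(-2))^4)) · s^(-2)) · s^5    [power of a power]
= (((t^(-80) · ((t^3)^16)) · ((s^(-2))^4)) · s^(-2)) · s^5    [power of a power]
= (((t^(-80) · t^48) · ((s^(-2))^4)) · s^(-2)) · s^5    [power of a power]
= ((t^(-32) · ((s^(-2))^4)) · s^(-2)) · s^5    [product of powers]
= ((t^(-32) · s^(-8)) · s^(-2)) · s^5    [power of a power]
= s^(-5)t^(-32)    [product of powers]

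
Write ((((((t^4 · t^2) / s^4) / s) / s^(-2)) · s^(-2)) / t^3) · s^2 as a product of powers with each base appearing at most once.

s^(-3)t^3

((((((t^4 · t^2) / s^4) / s) / s^(-2)) · s^(-2)) / t^3) · s^2
= (((((t^6 / s^4) / s) / s^(-2)) · s^(-2)) / t^3) · s^2    [product of powers]
= s^(-3)t^3    [quotient of powers; product of powers]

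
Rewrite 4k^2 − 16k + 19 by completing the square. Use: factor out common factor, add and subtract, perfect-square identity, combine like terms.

4(k − 2)^2 + 3

4k^2 − 16k + 19
= 4(k^2 − 4k) + 19    [factor out 4 from the k-terms]
= 4(k^2 − 4k + 4 − 4) + 19    [add and subtract 4 inside the bracket]
= 4(k − 2)^2 − 16 + 19    [perfect-square identity]
= 4(k − 2)^2 + 3    [combine constants]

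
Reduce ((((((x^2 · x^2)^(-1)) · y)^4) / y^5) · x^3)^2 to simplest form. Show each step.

((((((x^2 · x^2)^(-1)) · y)^4) / y^5) · x^3)^2
= ((((((x^2 · x^2)^(-1)) · y)^4) / y^5)^2) · ((x^3)^2)    [power of a product]
= ((((((x^2 · x^2)^(-1)) · y)^4)^2) / ((y^5)^2)) · ((x^3)^2)    [power of a quotient]
= (((((x^2 · x^2)^(-1)) · y)^8) / ((y^5)^2)) · ((x^3)^2)    [power of a power]
= (((((x^2 · x^2)^(-1))^8) · (y^8)) / ((y^5)^2)) · ((x^3)^2)    [power of a product]
= ((((x^2 · x^2)^(-8)) · (y^8)) / ((y^5)^2)) · ((x^3)^2)    [power of a power]
= (((((x^2)^(-8)) · ((x^2)^(-8))) · (y^8)) / ((y^5)^2)) · ((x^3)^2)    [power of a product]
= (((x^(-16) · ((x^2)^(-8))) · (y^8)) / ((y^5)^2)) · ((x^3)^2)    [power of a power]
= (((x^(-16) · x^(-16)) · (y^8)) / ((y^5)^2)) · ((x^3)^2)    [power of a power]
= ((x^(-32) · (y^8)) / ((y^5)^2)) · ((x^3)^2)    [product of powers]
= ((x^(-32) · y^8) / y^10) · ((x^3)^2)    [power of a power]
= ((x^(-32) · y^8) / y^10) · x^6    [power of a power]
= x^(-26)·y^(-2)    [quotient of powers; product of powers]

x^(-26)·y^(-2)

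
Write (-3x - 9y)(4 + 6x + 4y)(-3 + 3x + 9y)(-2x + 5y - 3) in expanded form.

-126x² + 18xy - 108x + 126x³ + 1206x²y + 2448xy² + 108x⁴ + 450x³y - 396x²y² - 2862xy³ + 1188y² - 324y - 108y³ - 1620y⁴

(-3x - 9y)(4 + 6x + 4y)(-3 + 3x + 9y)(-2x + 5y - 3)
= (-12x - 18x² - 12xy - 36y - 54xy - 36y²)(-3 + 3x + 9y)(-2x + 5y - 3)    [distributive law]
= (-12x - 18x² - 66xy - 36y - 36y²)(-3 + 3x + 9y)(-2x + 5y - 3)    [combine like terms]
= (36x - 36x² - 108xy + 54x² - 54x³ - 162x²y + 198xy - 198x²y - 594xy² + 108y - 108xy - 324y² + 108y² - 108xy² - 324y³)(-2x + 5y - 3)    [distributive law]
= (36x + 18x² - 18xy - 54x³ - 360x²y - 702xy² + 108y - 216y² - 324y³)(-2x + 5y - 3)    [combine like terms]
= -72x² + 180xy - 108x - 36x³ + 90x²y - 54x² + 36x²y - 90xy² + 54xy + 108x⁴ - 270x³y + 162x³ + 720x³y - 1800x²y² + 1080x²y + 1404x²y² - 3510xy³ + 2106xy² - 216xy + 540y² - 324y + 432xy² - 1080y³ + 648y² + 648xy³ - 1620y⁴ + 972y³    [distributive law]
= -126x² + 18xy - 108x + 126x³ + 1206x²y + 2448xy² + 108x⁴ + 450x³y - 396x²y² - 2862xy³ + 1188y² - 324y - 108y³ - 1620y⁴    [combine like terms]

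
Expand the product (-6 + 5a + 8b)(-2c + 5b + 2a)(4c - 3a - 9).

48c^2 + 6ac - 108c + 24bc - 279ab + 270b - 54a^2 + 108a - 40ac^2 + 70a^2c + 212abc - 123a^2b - 30a^3 - 64bc^2 + 160b^2c - 120ab^2 - 360b^2

(-6 + 5a + 8b)(-2c + 5b + 2a)(4c - 3a - 9)
= (12c - 30b - 12a - 10ac + 25ab + 10a^2 - 16bc + 40b^2 + 16ab)(4c - 3a - 9)    [distributive law]
= (12c - 30b - 12a - 10ac + 41ab + 10a^2 - 16bc + 40b^2)(4c - 3a - 9)    [combine like terms]
= 48c^2 - 36ac - 108c - 120bc + 90ab + 270b - 48ac + 36a^2 + 108a - 40ac^2 + 30a^2c + 90ac + 164abc - 123a^2b - 369ab + 40a^2c - 30a^3 - 90a^2 - 64bc^2 + 48abc + 144bc + 160b^2c - 120ab^2 - 360b^2    [distributive law]
= 48c^2 + 6ac - 108c + 24bc - 279ab + 270b - 54a^2 + 108a - 40ac^2 + 70a^2c + 212abc - 123a^2b - 30a^3 - 64bc^2 + 160b^2c - 120ab^2 - 360b^2    [combine like terms]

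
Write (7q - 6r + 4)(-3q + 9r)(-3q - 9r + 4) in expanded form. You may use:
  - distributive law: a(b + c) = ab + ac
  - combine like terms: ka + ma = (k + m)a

(7q - 6r + 4)(-3q + 9r)(-3q - 9r + 4)
= (-21q^2 + 63qr + 18qr - 54r^2 - 12q + 36r)(-3q - 9r + 4)    [distributive law]
= (-21q^2 + 81qr - 54r^2 - 12q + 36r)(-3q - 9r + 4)    [combine like terms]
= 63q^3 + 189q^2r - 84q^2 - 243q^2r - 729qr^2 + 324qr + 162qr^2 + 486r^3 - 216r^2 + 36q^2 + 108qr - 48q - 108qr - 324r^2 + 144r    [distributive law]
= 63q^3 - 54q^2r - 48q^2 - 567qr^2 + 324qr + 486r^3 - 540r^2 - 48q + 144r    [combine like terms]

63q^3 - 54q^2r - 48q^2 - 567qr^2 + 324qr + 486r^3 - 540r^2 - 48q + 144r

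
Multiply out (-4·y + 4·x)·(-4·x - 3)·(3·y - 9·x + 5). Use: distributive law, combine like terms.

48·x·y² - 192·x²·y - 64·x·y + 36·y² + 60·y + 144·x³ + 28·x² - 60·x

(-4·y + 4·x)·(-4·x - 3)·(3·y - 9·x + 5)
= (16·x·y + 12·y - 16·x² - 12·x)·(3·y - 9·x + 5)    [distributive law]
= 48·x·y² - 144·x²·y + 80·x·y + 36·y² - 108·x·y + 60·y - 48·x²·y + 144·x³ - 80·x² - 36·x·y + 108·x² - 60·x    [distributive law]
= 48·x·y² - 192·x²·y - 64·x·y + 36·y² + 60·y + 144·x³ + 28·x² - 60·x    [combine like terms]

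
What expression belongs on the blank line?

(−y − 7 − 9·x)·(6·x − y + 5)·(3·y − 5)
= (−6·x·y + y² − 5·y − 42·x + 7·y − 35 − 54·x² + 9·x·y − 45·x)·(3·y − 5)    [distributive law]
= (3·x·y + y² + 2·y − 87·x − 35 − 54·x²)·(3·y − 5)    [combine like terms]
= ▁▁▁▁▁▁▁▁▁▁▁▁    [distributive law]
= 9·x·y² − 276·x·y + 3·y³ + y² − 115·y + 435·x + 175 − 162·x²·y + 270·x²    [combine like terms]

Applying distributive law to the line above:

9·x·y² − 15·x·y + 3·y³ − 5·y² + 6·y² − 10·y − 261·x·y + 435·x − 105·y + 175 − 162·x²·y + 270·x²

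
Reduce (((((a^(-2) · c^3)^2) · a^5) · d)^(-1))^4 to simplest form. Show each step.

(((((a^(-2) · c^3)^2) · a^5) · d)^(-1))^4
= ((((a^(-2) · c^3)^2) · a^5) · d)^(-4)    [power of a power]
= ((((a^(-2) · c^3)^2) · a^5)^(-4)) · (d^(-4))    [power of a product]
= ((((a^(-2) · c^3)^2)^(-4)) · ((a^5)^(-4))) · (d^(-4))    [power of a product]
= (((a^(-2) · c^3)^(-8)) · ((a^5)^(-4))) · (d^(-4))    [power of a power]
= ((((a^(-2))^(-8)) · ((c^3)^(-8))) · ((a^5)^(-4))) · (d^(-4))    [power of a product]
= ((a^16 · ((c^3)^(-8))) · ((a^5)^(-4))) · (d^(-4))    [power of a power]
= ((a^16 · c^(-24)) · ((a^5)^(-4))) · (d^(-4))    [power of a power]
= ((a^16 · c^(-24)) · a^(-20)) · (d^(-4))    [power of a power]
= a^(-4)c^(-24)d^(-4)    [product of powers]

a^(-4)c^(-24)d^(-4)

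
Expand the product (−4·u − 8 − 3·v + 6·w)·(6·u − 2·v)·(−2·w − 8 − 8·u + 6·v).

−240·u^2·w + 576·u^2 + 192·u^3 − 64·u^2·v + 332·u·v·w − 336·u·v − 108·u·v^2 − 192·u·w + 384·u + 64·v·w − 128·v + 48·v^2 − 84·v^2·w + 36·v^3 − 72·u·w^2 + 24·v·w^2

(−4·u − 8 − 3·v + 6·w)·(6·u − 2·v)·(−2·w − 8 − 8·u + 6·v)
= (−24·u^2 + 8·u·v − 48·u + 16·v − 18·u·v + 6·v^2 + 36·u·w − 12·v·w)·(−2·w − 8 − 8·u + 6·v)    [distributive law]
= (−24·u^2 − 10·u·v − 48·u + 16·v + 6·v^2 + 36·u·w − 12·v·w)·(−2·w − 8 − 8·u + 6·v)    [combine like terms]
= 48·u^2·w + 192·u^2 + 192·u^3 − 144·u^2·v + 20·u·v·w + 80·u·v + 80·u^2·v − 60·u·v^2 + 96·u·w + 384·u + 384·u^2 − 288·u·v − 32·v·w − 128·v − 128·u·v + 96·v^2 − 12·v^2·w − 48·v^2 − 48·u·v^2 + 36·v^3 − 72·u·w^2 − 288·u·w − 288·u^2·w + 216·u·v·w + 24·v·w^2 + 96·v·w + 96·u·v·w − 72·v^2·w    [distributive law]
= −240·u^2·w + 576·u^2 + 192·u^3 − 64·u^2·v + 332·u·v·w − 336·u·v − 108·u·v^2 − 192·u·w + 384·u + 64·v·w − 128·v + 48·v^2 − 84·v^2·w + 36·v^3 − 72·u·w^2 + 24·v·w^2    [combine like terms]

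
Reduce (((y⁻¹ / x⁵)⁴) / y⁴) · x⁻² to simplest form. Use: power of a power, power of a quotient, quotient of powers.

x⁻²²y⁻⁸

(((y⁻¹ / x⁵)⁴) / y⁴) · x⁻²
= ((((y⁻¹)⁴) / ((x⁵)⁴)) / y⁴) · x⁻²    [power of a quotient]
= ((y⁻⁴ / ((x⁵)⁴)) / y⁴) · x⁻²    [power of a power]
= ((y⁻⁴ / x²⁰) / y⁴) · x⁻²    [power of a power]
= x⁻²²y⁻⁸    [quotient of powers]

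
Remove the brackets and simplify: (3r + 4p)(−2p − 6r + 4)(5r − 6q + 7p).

(3r + 4p)(−2p − 6r + 4)(5r − 6q + 7p)
= (−6pr − 18r^2 + 12r − 8p^2 − 24pr + 16p)(5r − 6q + 7p)    [distributive law]
= (−30pr − 18r^2 + 12r − 8p^2 + 16p)(5r − 6q + 7p)    [combine like terms]
= −150pr^2 + 180pqr − 210p^2r − 90r^3 + 108qr^2 − 126pr^2 + 60r^2 − 72qr + 84pr − 40p^2r + 48p^2q − 56p^3 + 80pr − 96pq + 112p^2    [distributive law]
= −276pr^2 + 180pqr − 250p^2r − 90r^3 + 108qr^2 + 60r^2 − 72qr + 164pr + 48p^2q − 56p^3 − 96pq + 112p^2    [combine like terms]

−276pr^2 + 180pqr − 250p^2r − 90r^3 + 108qr^2 + 60r^2 − 72qr + 164pr + 48p^2q − 56p^3 − 96pq + 112p^2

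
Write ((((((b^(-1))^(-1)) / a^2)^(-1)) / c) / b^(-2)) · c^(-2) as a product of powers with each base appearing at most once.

a^2·b·c^(-3)

((((((b^(-1))^(-1)) / a^2)^(-1)) / c) / b^(-2)) · c^(-2)
= ((((((b^(-1))^(-1))^(-1)) / ((a^2)^(-1))) / c) / b^(-2)) · c^(-2)    [power of a quotient]
= (((((b^(-1))^1) / ((a^2)^(-1))) / c) / b^(-2)) · c^(-2)    [power of a power]
= (((b^(-1) / ((a^2)^(-1))) / c) / b^(-2)) · c^(-2)    [power of a power]
= (((b^(-1) / a^(-2)) / c) / b^(-2)) · c^(-2)    [power of a power]
= a^2·b·c^(-3)    [quotient of powers]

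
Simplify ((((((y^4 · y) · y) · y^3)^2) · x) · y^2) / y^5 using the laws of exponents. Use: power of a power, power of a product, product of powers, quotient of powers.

xy^15

((((((y^4 · y) · y) · y^3)^2) · x) · y^2) / y^5
= ((((((y^4 · y) · y)^2) · ((y^3)^2)) · x) · y^2) / y^5    [power of a product]
= ((((((y^4 · y)^2) · (y^2)) · ((y^3)^2)) · x) · y^2) / y^5    [power of a product]
= (((((((y^4)^2) · (y^2)) · (y^2)) · ((y^3)^2)) · x) · y^2) / y^5    [power of a product]
= (((((y^8 · (y^2)) · (y^2)) · ((y^3)^2)) · x) · y^2) / y^5    [power of a power]
= ((((y^10 · (y^2)) · ((y^3)^2)) · x) · y^2) / y^5    [product of powers]
= (((y^12 · ((y^3)^2)) · x) · y^2) / y^5    [product of powers]
= (((y^12 · y^6) · x) · y^2) / y^5    [power of a power]
= ((y^18 · x) · y^2) / y^5    [product of powers]
= xy^15    [quotient of powers; product of powers]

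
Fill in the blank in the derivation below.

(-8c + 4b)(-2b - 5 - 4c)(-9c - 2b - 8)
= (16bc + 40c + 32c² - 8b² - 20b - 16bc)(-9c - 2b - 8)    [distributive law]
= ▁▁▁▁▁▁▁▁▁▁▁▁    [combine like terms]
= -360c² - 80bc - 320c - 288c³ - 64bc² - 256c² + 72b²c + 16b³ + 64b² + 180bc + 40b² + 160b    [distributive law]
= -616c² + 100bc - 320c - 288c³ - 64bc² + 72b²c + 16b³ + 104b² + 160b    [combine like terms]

Applying combine like terms to the line above:

(40c + 32c² - 8b² - 20b)(-9c - 2b - 8)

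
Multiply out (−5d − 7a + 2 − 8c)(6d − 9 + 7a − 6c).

(−5d − 7a + 2 − 8c)(6d − 9 + 7a − 6c)
= −30d^2 + 45d − 35ad + 30cd − 42ad + 63a − 49a^2 + 42ac + 12d − 18 + 14a − 12c − 48cd + 72c − 56ac + 48c^2    [distributive law]
= −30d^2 + 57d − 77ad − 18cd + 77a − 49a^2 − 14ac − 18 + 60c + 48c^2    [combine like terms]

−30d^2 + 57d − 77ad − 18cd + 77a − 49a^2 − 14ac − 18 + 60c + 48c^2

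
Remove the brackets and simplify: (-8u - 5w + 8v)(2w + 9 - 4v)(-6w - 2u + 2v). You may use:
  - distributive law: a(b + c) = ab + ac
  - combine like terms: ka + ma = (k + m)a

(-8u - 5w + 8v)(2w + 9 - 4v)(-6w - 2u + 2v)
= (-16uw - 72u + 32uv - 10w² - 45w + 20vw + 16vw + 72v - 32v²)(-6w - 2u + 2v)    [distributive law]
= (-16uw - 72u + 32uv - 10w² - 45w + 36vw + 72v - 32v²)(-6w - 2u + 2v)    [combine like terms]
= 96uw² + 32u²w - 32uvw + 432uw + 144u² - 144uv - 192uvw - 64u²v + 64uv² + 60w³ + 20uw² - 20vw² + 270w² + 90uw - 90vw - 216vw² - 72uvw + 72v²w - 432vw - 144uv + 144v² + 192v²w + 64uv² - 64v³    [distributive law]
= 116uw² + 32u²w - 296uvw + 522uw + 144u² - 288uv - 64u²v + 128uv² + 60w³ - 236vw² + 270w² - 522vw + 264v²w + 144v² - 64v³    [combine like terms]

116uw² + 32u²w - 296uvw + 522uw + 144u² - 288uv - 64u²v + 128uv² + 60w³ - 236vw² + 270w² - 522vw + 264v²w + 144v² - 64v³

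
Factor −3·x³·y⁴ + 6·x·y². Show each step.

−3·x³·y⁴ + 6·x·y²
= 3(−x³·y⁴ + 2·x·y²)    [factor out 3]
= 3·x·y²(−x²·y² + 2)    [factor out x·y²]

3·x·y²(−x²·y² + 2)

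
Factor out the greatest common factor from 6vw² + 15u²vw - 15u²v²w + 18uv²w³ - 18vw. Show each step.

3vw(2w + 5u² - 5u²v + 6uvw² - 6)

6vw² + 15u²vw - 15u²v²w + 18uv²w³ - 18vw
= 3(2vw² + 5u²vw - 5u²v²w + 6uv²w³ - 6vw)    [factor out 3]
= 3vw(2w + 5u² - 5u²v + 6uvw² - 6)    [factor out vw]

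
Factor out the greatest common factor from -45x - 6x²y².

3x(-15 - 2xy²)

-45x - 6x²y²
= 3(-15x - 2x²y²)    [factor out 3]
= 3x(-15 - 2xy²)    [factor out x]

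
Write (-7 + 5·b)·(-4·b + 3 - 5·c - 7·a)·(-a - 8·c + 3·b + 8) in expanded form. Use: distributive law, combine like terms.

-176·a·b - 439·b·c - 31·b^2 + 281·b + 413·a + 448·c - 168 - 427·a·c - 280·c^2 - 49·a^2 - 85·a·b^2 + 85·b^2·c - 60·b^3 + 305·a·b·c + 200·b·c^2 + 35·a^2·b

(-7 + 5·b)·(-4·b + 3 - 5·c - 7·a)·(-a - 8·c + 3·b + 8)
= (28·b - 21 + 35·c + 49·a - 20·b^2 + 15·b - 25·b·c - 35·a·b)·(-a - 8·c + 3·b + 8)    [distributive law]
= (43·b - 21 + 35·c + 49·a - 20·b^2 - 25·b·c - 35·a·b)·(-a - 8·c + 3·b + 8)    [combine like terms]
= -43·a·b - 344·b·c + 129·b^2 + 344·b + 21·a + 168·c - 63·b - 168 - 35·a·c - 280·c^2 + 105·b·c + 280·c - 49·a^2 - 392·a·c + 147·a·b + 392·a + 20·a·b^2 + 160·b^2·c - 60·b^3 - 160·b^2 + 25·a·b·c + 200·b·c^2 - 75·b^2·c - 200·b·c + 35·a^2·b + 280·a·b·c - 105·a·b^2 - 280·a·b    [distributive law]
= -176·a·b - 439·b·c - 31·b^2 + 281·b + 413·a + 448·c - 168 - 427·a·c - 280·c^2 - 49·a^2 - 85·a·b^2 + 85·b^2·c - 60·b^3 + 305·a·b·c + 200·b·c^2 + 35·a^2·b    [combine like terms]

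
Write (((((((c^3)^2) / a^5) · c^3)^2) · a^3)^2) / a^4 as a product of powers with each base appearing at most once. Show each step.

a^(-18)·c^36

(((((((c^3)^2) / a^5) · c^3)^2) · a^3)^2) / a^4
= (((((((c^3)^2) / a^5) · c^3)^2)^2) · ((a^3)^2)) / a^4    [power of a product]
= ((((((c^3)^2) / a^5) · c^3)^4) · ((a^3)^2)) / a^4    [power of a power]
= ((((((c^3)^2) / a^5)^4) · ((c^3)^4)) · ((a^3)^2)) / a^4    [power of a product]
= ((((((c^3)^2)^4) / ((a^5)^4)) · ((c^3)^4)) · ((a^3)^2)) / a^4    [power of a quotient]
= (((((c^3)^8) / ((a^5)^4)) · ((c^3)^4)) · ((a^3)^2)) / a^4    [power of a power]
= (((c^24 / ((a^5)^4)) · ((c^3)^4)) · ((a^3)^2)) / a^4    [power of a power]
= (((c^24 / a^20) · ((c^3)^4)) · ((a^3)^2)) / a^4    [power of a power]
= (((c^24 / a^20) · c^12) · ((a^3)^2)) / a^4    [power of a power]
= (((c^24 / a^20) · c^12) · a^6) / a^4    [power of a power]
= a^(-18)·c^36    [quotient of powers; product of powers]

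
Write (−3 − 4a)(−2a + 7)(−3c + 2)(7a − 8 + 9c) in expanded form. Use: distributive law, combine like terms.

(−3 − 4a)(−2a + 7)(−3c + 2)(7a − 8 + 9c)
= (6a − 21 + 8a² − 28a)(−3c + 2)(7a − 8 + 9c)    [distributive law]
= (−22a − 21 + 8a²)(−3c + 2)(7a − 8 + 9c)    [combine like terms]
= (66ac − 44a + 63c − 42 − 24a²c + 16a²)(7a − 8 + 9c)    [distributive law]
= 462a²c − 528ac + 594ac² − 308a² + 352a − 396ac + 441ac − 504c + 567c² − 294a + 336 − 378c − 168a³c + 192a²c − 216a²c² + 112a³ − 128a² + 144a²c    [distributive law]
= 798a²c − 483ac + 594ac² − 436a² + 58a − 882c + 567c² + 336 − 168a³c − 216a²c² + 112a³    [combine like terms]

798a²c − 483ac + 594ac² − 436a² + 58a − 882c + 567c² + 336 − 168a³c − 216a²c² + 112a³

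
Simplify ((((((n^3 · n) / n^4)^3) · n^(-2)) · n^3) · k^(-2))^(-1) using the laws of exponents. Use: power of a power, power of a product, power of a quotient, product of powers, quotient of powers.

((((((n^3 · n) / n^4)^3) · n^(-2)) · n^3) · k^(-2))^(-1)
= ((((((n^3 · n) / n^4)^3) · n^(-2)) · n^3)^(-1)) · ((k^(-2))^(-1))    [power of a product]
= ((((((n^3 · n) / n^4)^3) · n^(-2))^(-1)) · ((n^3)^(-1))) · ((k^(-2))^(-1))    [power of a product]
= ((((((n^3 · n) / n^4)^3)^(-1)) · ((n^(-2))^(-1))) · ((n^3)^(-1))) · ((k^(-2))^(-1))    [power of a product]
= (((((n^3 · n) / n^4)^(-3)) · ((n^(-2))^(-1))) · ((n^3)^(-1))) · ((k^(-2))^(-1))    [power of a power]
= (((((n^3 · n)^(-3)) / ((n^4)^(-3))) · ((n^(-2))^(-1))) · ((n^3)^(-1))) · ((k^(-2))^(-1))    [power of a quotient]
= ((((((n^3)^(-3)) · (n^(-3))) / ((n^4)^(-3))) · ((n^(-2))^(-1))) · ((n^3)^(-1))) · ((k^(-2))^(-1))    [power of a product]
= ((((n^(-9) · (n^(-3))) / ((n^4)^(-3))) · ((n^(-2))^(-1))) · ((n^3)^(-1))) · ((k^(-2))^(-1))    [power of a power]
= (((n^(-12) / ((n^4)^(-3))) · ((n^(-2))^(-1))) · ((n^3)^(-1))) · ((k^(-2))^(-1))    [product of powers]
= (((n^(-12) / n^(-12)) · ((n^(-2))^(-1))) · ((n^3)^(-1))) · ((k^(-2))^(-1))    [power of a power]
= ((n^0 · ((n^(-2))^(-1))) · ((n^3)^(-1))) · ((k^(-2))^(-1))    [quotient of powers]
= ((n^0 · n^2) · ((n^3)^(-1))) · ((k^(-2))^(-1))    [power of a power]
= (n^2 · ((n^3)^(-1))) · ((k^(-2))^(-1))    [product of powers]
= (n^2 · n^(-3)) · ((k^(-2))^(-1))    [power of a power]
= n^(-1) · ((k^(-2))^(-1))    [product of powers]
= n^(-1) · k^2    [power of a power]
= k^2n^(-1)    [rearrange]

k^2n^(-1)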